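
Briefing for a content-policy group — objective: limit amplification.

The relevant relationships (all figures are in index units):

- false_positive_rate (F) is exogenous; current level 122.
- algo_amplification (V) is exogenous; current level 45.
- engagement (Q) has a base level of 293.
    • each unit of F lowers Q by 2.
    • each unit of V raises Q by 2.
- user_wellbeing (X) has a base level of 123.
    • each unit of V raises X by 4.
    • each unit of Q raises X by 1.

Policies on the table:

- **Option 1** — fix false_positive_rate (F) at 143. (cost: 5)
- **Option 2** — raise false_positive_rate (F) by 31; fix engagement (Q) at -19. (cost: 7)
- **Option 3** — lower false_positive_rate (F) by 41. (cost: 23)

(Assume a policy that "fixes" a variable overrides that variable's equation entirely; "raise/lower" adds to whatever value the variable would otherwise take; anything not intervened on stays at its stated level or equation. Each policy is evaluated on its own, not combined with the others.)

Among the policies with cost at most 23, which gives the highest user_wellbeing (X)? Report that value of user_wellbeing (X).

524

Option 1 (F := 143):
  F = 143
  V = 45
  Q = 293 − 2·143 + 2·45 = 97
  X = 123 + 4·45 + 97 = 400
Option 2 (F + 31, Q := -19):
  F = 122 + 31 = 153
  V = 45
  Q = -19
  X = 123 + 4·45 + (-19) = 284
Option 3 (F − 41):
  F = 122 − 41 = 81
  V = 45
  Q = 293 − 2·81 + 2·45 = 221
  X = 123 + 4·45 + 221 = 524
Comparing — Option 1: X=400, Option 2: X=284, Option 3: X=524. Highest is 524 (Option 3).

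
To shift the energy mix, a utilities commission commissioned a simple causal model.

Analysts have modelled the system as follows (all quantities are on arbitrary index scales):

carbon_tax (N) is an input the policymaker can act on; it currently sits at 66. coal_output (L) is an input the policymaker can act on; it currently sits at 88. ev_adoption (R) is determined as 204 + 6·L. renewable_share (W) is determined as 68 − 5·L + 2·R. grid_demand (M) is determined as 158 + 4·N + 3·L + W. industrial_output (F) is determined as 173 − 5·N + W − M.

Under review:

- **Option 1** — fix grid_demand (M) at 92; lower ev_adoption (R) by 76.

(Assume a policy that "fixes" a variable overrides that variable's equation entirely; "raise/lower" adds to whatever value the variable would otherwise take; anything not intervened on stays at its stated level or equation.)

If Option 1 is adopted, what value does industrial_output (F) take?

Option 1 (M := 92, R − 76):
  N = 66
  L = 88
  R = 204 + 6·88 (−76 from intervention) = 656
  W = 68 − 5·88 + 2·656 = 940
  M = 92
  F = 173 − 5·66 + 940 − 92 = 691

691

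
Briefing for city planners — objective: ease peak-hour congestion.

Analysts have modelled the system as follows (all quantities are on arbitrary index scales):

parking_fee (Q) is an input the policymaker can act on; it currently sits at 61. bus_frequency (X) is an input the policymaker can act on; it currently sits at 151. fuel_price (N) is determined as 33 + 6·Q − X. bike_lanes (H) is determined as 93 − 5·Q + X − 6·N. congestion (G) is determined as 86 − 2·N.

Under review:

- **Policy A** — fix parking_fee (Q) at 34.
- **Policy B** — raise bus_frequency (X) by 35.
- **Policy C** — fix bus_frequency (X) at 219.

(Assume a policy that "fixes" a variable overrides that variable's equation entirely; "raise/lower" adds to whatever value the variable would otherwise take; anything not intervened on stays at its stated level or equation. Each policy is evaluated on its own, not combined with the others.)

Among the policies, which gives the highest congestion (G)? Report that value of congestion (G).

-86

Policy A (Q := 34):
  Q = 34
  X = 151
  N = 33 + 6·34 − 151 = 86
  G = 86 − 2·86 = -86
Policy B (X + 35):
  Q = 61
  X = 151 + 35 = 186
  N = 33 + 6·61 − 186 = 213
  G = 86 − 2·213 = -340
Policy C (X := 219):
  Q = 61
  X = 219
  N = 33 + 6·61 − 219 = 180
  G = 86 − 2·180 = -274
Comparing — Policy A: G=-86, Policy B: G=-340, Policy C: G=-274. Highest is -86 (Policy A).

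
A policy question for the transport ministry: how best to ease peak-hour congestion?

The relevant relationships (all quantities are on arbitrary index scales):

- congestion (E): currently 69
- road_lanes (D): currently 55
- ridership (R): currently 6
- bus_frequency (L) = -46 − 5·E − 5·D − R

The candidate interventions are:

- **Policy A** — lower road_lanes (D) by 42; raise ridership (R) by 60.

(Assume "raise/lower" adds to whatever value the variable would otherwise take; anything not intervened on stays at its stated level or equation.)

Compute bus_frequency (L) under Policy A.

-522

Policy A (D − 42, R + 60):
  E = 69
  D = 55 − 42 = 13
  R = 6 + 60 = 66
  L = -46 − 5·69 − 5·13 − 66 = -522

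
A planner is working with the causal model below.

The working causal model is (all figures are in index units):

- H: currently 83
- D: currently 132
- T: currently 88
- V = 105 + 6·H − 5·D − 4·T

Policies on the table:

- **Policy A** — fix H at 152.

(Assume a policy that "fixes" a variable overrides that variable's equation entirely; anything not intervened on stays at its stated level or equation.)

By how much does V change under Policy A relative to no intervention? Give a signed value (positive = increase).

Baseline:
  H = 83
  D = 132
  T = 88
  V = 105 + 6·83 − 5·132 − 4·88 = -409
Policy A (H := 152):
  H = 152
  D = 132
  T = 88
  V = 105 + 6·152 − 5·132 − 4·88 = 5
Change in V: 5 − (-409) = 414

414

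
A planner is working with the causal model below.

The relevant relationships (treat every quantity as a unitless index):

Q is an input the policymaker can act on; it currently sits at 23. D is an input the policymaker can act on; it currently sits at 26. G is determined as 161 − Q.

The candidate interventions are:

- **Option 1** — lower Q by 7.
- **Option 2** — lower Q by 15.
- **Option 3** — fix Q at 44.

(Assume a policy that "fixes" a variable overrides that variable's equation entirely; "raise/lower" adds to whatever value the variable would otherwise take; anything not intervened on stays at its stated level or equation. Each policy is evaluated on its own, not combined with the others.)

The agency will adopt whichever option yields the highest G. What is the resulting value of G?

Option 1 (Q − 7):
  Q = 23 − 7 = 16
  G = 161 − 16 = 145
Option 2 (Q − 15):
  Q = 23 − 15 = 8
  G = 161 − 8 = 153
Option 3 (Q := 44):
  Q = 44
  G = 161 − 44 = 117
Comparing — Option 1: G=145, Option 2: G=153, Option 3: G=117. Highest is 153 (Option 2).

153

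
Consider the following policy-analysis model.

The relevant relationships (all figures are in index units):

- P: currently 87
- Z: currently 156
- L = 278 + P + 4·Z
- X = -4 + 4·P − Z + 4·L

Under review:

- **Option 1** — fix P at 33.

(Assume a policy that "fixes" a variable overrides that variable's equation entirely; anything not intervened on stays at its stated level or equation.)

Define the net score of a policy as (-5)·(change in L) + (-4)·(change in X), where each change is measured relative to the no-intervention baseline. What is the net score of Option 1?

1998

Baseline:
  P = 87
  Z = 156
  L = 278 + 87 + 4·156 = 989
  X = -4 + 4·87 − 156 + 4·989 = 4144
Option 1 (P := 33):
  P = 33
  Z = 156
  L = 278 + 33 + 4·156 = 935
  X = -4 + 4·33 − 156 + 4·935 = 3712
ΔL = 935 − 989 = -54; ΔX = 3712 − 4144 = -432
Score = (-5)·(-54) + (-4)·(-432) = 1998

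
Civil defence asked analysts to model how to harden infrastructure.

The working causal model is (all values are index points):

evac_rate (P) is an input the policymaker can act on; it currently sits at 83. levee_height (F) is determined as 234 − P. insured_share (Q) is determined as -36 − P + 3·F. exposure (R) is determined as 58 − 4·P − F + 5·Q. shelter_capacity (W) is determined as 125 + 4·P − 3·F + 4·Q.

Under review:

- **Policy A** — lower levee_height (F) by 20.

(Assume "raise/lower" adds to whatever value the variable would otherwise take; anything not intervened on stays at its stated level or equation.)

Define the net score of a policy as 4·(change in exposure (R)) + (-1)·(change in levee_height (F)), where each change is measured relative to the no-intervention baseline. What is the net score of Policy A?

Baseline:
  P = 83
  F = 234 − 83 = 151
  Q = -36 − 83 + 3·151 = 334
  R = 58 − 4·83 − 151 + 5·334 = 1245
Policy A (F − 20):
  P = 83
  F = 234 − 83 (−20 from intervention) = 131
  Q = -36 − 83 + 3·131 = 274
  R = 58 − 4·83 − 131 + 5·274 = 965
ΔR = 965 − 1245 = -280; ΔF = 131 − 151 = -20
Score = 4·(-280) + (-1)·(-20) = -1100

-1100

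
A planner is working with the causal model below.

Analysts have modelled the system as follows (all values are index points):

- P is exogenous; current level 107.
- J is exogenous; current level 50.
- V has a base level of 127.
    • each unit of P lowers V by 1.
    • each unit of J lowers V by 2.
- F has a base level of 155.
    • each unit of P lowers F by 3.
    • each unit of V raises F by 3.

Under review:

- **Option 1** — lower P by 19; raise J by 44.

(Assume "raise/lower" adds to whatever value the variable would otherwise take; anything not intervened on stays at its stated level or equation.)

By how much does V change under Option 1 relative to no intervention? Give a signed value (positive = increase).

-69

Baseline:
  P = 107
  J = 50
  V = 127 − 107 − 2·50 = -80
Option 1 (P − 19, J + 44):
  P = 107 − 19 = 88
  J = 50 + 44 = 94
  V = 127 − 88 − 2·94 = -149
Change in V: -149 − (-80) = -69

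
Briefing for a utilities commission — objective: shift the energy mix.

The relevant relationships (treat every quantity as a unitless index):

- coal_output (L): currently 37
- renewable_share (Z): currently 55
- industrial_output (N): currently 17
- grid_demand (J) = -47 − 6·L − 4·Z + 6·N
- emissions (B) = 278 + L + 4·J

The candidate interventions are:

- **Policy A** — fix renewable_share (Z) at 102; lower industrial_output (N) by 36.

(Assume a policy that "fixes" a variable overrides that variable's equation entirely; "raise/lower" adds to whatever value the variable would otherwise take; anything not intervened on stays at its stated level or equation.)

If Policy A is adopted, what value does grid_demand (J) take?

-791

Policy A (Z := 102, N − 36):
  L = 37
  Z = 102
  N = 17 − 36 = -19
  J = -47 − 6·37 − 4·102 + 6·(-19) = -791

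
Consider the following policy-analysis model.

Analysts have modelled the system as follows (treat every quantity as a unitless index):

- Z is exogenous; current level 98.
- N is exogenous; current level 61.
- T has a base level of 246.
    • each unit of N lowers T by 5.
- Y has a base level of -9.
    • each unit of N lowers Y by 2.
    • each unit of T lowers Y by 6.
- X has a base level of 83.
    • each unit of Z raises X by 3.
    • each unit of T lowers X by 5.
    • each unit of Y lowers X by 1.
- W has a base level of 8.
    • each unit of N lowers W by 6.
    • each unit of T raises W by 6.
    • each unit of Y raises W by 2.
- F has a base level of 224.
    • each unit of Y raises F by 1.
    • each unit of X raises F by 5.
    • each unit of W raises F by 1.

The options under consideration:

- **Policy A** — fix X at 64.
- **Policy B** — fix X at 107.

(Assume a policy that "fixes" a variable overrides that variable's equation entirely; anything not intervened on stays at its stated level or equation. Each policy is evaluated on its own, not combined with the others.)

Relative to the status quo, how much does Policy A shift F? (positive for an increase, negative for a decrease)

Baseline:
  Z = 98
  N = 61
  T = 246 − 5·61 = -59
  Y = -9 − 2·61 − 6·(-59) = 223
  X = 83 + 3·98 − 5·(-59) − 223 = 449
  W = 8 − 6·61 + 6·(-59) + 2·223 = -266
  F = 224 + 223 + 5·449 + (-266) = 2426
Policy A (X := 64):
  Z = 98
  N = 61
  T = 246 − 5·61 = -59
  Y = -9 − 2·61 − 6·(-59) = 223
  X = 64
  W = 8 − 6·61 + 6·(-59) + 2·223 = -266
  F = 224 + 223 + 5·64 + (-266) = 501
Change in F: 501 − 2426 = -1925

-1925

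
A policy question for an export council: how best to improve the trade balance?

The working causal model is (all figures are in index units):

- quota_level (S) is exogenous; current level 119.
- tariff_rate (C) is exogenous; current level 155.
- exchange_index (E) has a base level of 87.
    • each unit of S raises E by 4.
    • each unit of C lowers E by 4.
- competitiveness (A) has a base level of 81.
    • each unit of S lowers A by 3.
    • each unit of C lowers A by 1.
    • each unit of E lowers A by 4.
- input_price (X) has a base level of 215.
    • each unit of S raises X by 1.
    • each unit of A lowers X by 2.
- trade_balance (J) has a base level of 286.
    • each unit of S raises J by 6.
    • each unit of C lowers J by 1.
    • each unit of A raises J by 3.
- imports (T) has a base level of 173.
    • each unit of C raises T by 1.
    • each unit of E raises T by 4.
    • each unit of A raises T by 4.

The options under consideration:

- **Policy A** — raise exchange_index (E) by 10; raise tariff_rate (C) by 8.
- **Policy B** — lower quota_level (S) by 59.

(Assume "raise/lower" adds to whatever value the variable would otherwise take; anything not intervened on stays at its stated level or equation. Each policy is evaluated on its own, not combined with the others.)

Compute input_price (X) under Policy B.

Policy B (S − 59):
  S = 119 − 59 = 60
  C = 155
  E = 87 + 4·60 − 4·155 = -293
  A = 81 − 3·60 − 155 − 4·(-293) = 918
  X = 215 + 60 − 2·918 = -1561

-1561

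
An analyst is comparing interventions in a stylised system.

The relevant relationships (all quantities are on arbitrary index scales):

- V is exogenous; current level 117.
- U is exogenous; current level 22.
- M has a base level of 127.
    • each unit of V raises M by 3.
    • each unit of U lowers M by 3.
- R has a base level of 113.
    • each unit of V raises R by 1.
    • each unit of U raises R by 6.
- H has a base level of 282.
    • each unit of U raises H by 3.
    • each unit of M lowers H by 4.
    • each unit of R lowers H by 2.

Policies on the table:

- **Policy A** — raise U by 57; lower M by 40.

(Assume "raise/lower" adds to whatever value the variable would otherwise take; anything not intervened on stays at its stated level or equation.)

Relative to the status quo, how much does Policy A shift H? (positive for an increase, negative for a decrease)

331

Baseline:
  V = 117
  U = 22
  M = 127 + 3·117 − 3·22 = 412
  R = 113 + 117 + 6·22 = 362
  H = 282 + 3·22 − 4·412 − 2·362 = -2024
Policy A (U + 57, M − 40):
  V = 117
  U = 22 + 57 = 79
  M = 127 + 3·117 − 3·79 (−40 from intervention) = 201
  R = 113 + 117 + 6·79 = 704
  H = 282 + 3·79 − 4·201 − 2·704 = -1693
Change in H: -1693 − (-2024) = 331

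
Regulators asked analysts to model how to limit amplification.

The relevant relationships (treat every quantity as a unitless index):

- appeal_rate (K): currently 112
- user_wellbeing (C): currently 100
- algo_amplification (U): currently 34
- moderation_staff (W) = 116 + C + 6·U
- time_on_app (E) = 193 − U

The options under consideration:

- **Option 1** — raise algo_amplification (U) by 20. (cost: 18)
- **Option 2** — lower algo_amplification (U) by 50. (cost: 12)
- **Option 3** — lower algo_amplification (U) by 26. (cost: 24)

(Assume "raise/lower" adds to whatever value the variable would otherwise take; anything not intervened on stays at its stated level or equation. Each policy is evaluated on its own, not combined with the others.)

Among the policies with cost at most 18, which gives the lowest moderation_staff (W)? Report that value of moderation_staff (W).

Option 1 (U + 20):
  C = 100
  U = 34 + 20 = 54
  W = 116 + 100 + 6·54 = 540
Option 2 (U − 50):
  C = 100
  U = 34 − 50 = -16
  W = 116 + 100 + 6·(-16) = 120
Comparing — Option 1: W=540, Option 2: W=120. Lowest is 120 (Option 2).

120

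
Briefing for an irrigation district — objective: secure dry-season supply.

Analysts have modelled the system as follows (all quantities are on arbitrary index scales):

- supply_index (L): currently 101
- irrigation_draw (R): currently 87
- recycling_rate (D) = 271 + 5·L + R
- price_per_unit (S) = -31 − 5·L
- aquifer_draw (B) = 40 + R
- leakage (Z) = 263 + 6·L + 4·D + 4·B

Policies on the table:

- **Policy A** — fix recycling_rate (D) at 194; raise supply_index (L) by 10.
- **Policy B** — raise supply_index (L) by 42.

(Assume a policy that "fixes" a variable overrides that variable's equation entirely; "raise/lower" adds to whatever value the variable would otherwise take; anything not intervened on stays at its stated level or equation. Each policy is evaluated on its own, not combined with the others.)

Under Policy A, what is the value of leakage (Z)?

2213

Policy A (D := 194, L + 10):
  L = 101 + 10 = 111
  R = 87
  D = 194
  B = 40 + 87 = 127
  Z = 263 + 6·111 + 4·194 + 4·127 = 2213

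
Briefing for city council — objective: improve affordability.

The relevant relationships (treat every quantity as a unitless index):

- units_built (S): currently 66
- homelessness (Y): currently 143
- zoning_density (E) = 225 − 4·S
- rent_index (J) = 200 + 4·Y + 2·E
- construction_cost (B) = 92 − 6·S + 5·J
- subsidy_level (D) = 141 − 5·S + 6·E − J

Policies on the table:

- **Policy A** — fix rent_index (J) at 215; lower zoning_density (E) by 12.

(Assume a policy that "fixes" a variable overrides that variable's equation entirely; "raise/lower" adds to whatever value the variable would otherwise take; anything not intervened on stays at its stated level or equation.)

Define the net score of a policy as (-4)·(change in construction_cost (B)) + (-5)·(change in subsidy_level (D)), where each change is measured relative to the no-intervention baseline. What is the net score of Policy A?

7545

Baseline:
  S = 66
  Y = 143
  E = 225 − 4·66 = -39
  J = 200 + 4·143 + 2·(-39) = 694
  B = 92 − 6·66 + 5·694 = 3166
  D = 141 − 5·66 + 6·(-39) − 694 = -1117
Policy A (J := 215, E − 12):
  S = 66
  Y = 143
  E = 225 − 4·66 (−12 from intervention) = -51
  J = 215
  B = 92 − 6·66 + 5·215 = 771
  D = 141 − 5·66 + 6·(-51) − 215 = -710
ΔB = 771 − 3166 = -2395; ΔD = -710 − (-1117) = 407
Score = (-4)·(-2395) + (-5)·407 = 7545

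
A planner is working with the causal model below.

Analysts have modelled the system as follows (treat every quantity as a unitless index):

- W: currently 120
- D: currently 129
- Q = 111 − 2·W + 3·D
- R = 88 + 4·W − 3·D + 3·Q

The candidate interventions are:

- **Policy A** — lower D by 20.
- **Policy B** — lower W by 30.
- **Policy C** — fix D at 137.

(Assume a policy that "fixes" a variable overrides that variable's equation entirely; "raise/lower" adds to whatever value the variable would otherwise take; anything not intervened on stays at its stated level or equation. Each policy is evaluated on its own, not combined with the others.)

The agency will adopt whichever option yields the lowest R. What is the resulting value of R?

835

Policy A (D − 20):
  W = 120
  D = 129 − 20 = 109
  Q = 111 − 2·120 + 3·109 = 198
  R = 88 + 4·120 − 3·109 + 3·198 = 835
Policy B (W − 30):
  W = 120 − 30 = 90
  D = 129
  Q = 111 − 2·90 + 3·129 = 318
  R = 88 + 4·90 − 3·129 + 3·318 = 1015
Policy C (D := 137):
  W = 120
  D = 137
  Q = 111 − 2·120 + 3·137 = 282
  R = 88 + 4·120 − 3·137 + 3·282 = 1003
Comparing — Policy A: R=835, Policy B: R=1015, Policy C: R=1003. Lowest is 835 (Policy A).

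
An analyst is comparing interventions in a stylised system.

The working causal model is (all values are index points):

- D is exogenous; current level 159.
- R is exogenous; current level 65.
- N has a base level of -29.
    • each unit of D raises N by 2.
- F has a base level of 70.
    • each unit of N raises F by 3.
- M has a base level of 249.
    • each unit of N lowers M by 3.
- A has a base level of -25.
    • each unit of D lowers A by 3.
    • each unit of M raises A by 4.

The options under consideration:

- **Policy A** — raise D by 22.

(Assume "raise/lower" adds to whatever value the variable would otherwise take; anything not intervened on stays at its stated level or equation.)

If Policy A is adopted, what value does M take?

Policy A (D + 22):
  D = 159 + 22 = 181
  N = -29 + 2·181 = 333
  M = 249 − 3·333 = -750

-750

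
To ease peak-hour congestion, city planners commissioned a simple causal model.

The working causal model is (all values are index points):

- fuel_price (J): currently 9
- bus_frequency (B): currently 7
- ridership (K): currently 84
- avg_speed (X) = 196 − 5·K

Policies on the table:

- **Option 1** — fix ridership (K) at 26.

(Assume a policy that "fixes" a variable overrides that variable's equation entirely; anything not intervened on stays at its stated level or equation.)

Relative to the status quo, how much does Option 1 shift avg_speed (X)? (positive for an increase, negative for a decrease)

290

Baseline:
  K = 84
  X = 196 − 5·84 = -224
Option 1 (K := 26):
  K = 26
  X = 196 − 5·26 = 66
Change in X: 66 − (-224) = 290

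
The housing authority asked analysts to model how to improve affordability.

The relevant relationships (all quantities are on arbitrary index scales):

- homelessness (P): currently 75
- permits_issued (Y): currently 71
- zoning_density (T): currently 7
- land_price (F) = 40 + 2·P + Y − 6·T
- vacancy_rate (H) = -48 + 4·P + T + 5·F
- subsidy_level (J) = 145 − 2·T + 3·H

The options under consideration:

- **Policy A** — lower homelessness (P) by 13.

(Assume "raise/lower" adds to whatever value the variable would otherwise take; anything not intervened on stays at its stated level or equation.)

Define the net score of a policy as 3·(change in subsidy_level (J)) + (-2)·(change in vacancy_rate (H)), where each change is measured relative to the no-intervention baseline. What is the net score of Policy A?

-1274

Baseline:
  P = 75
  Y = 71
  T = 7
  F = 40 + 2·75 + 71 − 6·7 = 219
  H = -48 + 4·75 + 7 + 5·219 = 1354
  J = 145 − 2·7 + 3·1354 = 4193
Policy A (P − 13):
  P = 75 − 13 = 62
  Y = 71
  T = 7
  F = 40 + 2·62 + 71 − 6·7 = 193
  H = -48 + 4·62 + 7 + 5·193 = 1172
  J = 145 − 2·7 + 3·1172 = 3647
ΔJ = 3647 − 4193 = -546; ΔH = 1172 − 1354 = -182
Score = 3·(-546) + (-2)·(-182) = -1274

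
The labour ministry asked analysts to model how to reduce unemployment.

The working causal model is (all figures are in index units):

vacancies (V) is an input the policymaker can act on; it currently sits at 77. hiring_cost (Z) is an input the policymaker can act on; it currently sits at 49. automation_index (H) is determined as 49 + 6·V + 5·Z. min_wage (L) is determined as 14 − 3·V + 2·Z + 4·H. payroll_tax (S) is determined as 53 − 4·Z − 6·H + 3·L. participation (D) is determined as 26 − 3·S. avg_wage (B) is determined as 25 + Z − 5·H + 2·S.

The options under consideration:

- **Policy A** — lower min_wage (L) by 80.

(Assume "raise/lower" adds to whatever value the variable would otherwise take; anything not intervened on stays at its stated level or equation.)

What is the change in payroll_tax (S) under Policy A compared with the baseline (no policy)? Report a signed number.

-240

Baseline:
  V = 77
  Z = 49
  H = 49 + 6·77 + 5·49 = 756
  L = 14 − 3·77 + 2·49 + 4·756 = 2905
  S = 53 − 4·49 − 6·756 + 3·2905 = 4036
Policy A (L − 80):
  V = 77
  Z = 49
  H = 49 + 6·77 + 5·49 = 756
  L = 14 − 3·77 + 2·49 + 4·756 (−80 from intervention) = 2825
  S = 53 − 4·49 − 6·756 + 3·2825 = 3796
Change in S: 3796 − 4036 = -240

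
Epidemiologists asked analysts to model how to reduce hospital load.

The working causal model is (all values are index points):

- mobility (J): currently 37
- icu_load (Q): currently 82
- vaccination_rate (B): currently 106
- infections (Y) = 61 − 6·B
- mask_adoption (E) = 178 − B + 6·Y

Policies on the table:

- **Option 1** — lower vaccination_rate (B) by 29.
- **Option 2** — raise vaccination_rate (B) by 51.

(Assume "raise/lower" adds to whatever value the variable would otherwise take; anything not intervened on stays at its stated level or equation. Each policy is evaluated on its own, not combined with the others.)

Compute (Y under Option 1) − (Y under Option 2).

Option 1 (B − 29):
  B = 106 − 29 = 77
  Y = 61 − 6·77 = -401
Option 2 (B + 51):
  B = 106 + 51 = 157
  Y = 61 − 6·157 = -881
Y: -401 − (-881) = 480

480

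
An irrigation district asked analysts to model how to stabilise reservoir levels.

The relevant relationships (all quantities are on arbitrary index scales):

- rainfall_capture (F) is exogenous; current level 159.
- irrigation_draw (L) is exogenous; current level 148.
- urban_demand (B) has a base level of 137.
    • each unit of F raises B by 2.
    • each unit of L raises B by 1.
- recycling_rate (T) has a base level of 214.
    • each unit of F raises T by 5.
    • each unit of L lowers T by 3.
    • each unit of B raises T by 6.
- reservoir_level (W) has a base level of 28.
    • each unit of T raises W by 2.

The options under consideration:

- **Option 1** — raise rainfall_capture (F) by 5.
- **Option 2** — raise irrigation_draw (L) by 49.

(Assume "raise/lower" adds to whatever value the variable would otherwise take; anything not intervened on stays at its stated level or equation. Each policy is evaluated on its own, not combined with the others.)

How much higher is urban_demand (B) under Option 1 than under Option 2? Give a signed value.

-39

Option 1 (F + 5):
  F = 159 + 5 = 164
  L = 148
  B = 137 + 2·164 + 148 = 613
Option 2 (L + 49):
  F = 159
  L = 148 + 49 = 197
  B = 137 + 2·159 + 197 = 652
B: 613 − 652 = -39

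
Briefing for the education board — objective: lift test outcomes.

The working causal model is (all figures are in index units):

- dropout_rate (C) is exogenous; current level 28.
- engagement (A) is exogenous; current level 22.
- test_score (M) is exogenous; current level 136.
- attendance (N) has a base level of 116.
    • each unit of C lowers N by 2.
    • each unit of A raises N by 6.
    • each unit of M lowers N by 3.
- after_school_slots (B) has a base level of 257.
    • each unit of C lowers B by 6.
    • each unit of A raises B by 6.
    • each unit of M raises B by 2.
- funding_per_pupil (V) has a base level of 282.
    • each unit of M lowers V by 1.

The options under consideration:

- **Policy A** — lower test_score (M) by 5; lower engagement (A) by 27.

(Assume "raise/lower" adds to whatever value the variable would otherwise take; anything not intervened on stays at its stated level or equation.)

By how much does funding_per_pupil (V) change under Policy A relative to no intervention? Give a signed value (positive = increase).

5

Baseline:
  M = 136
  V = 282 − 136 = 146
Policy A (M − 5, A − 27):
  M = 136 − 5 = 131
  V = 282 − 131 = 151
Change in V: 151 − 146 = 5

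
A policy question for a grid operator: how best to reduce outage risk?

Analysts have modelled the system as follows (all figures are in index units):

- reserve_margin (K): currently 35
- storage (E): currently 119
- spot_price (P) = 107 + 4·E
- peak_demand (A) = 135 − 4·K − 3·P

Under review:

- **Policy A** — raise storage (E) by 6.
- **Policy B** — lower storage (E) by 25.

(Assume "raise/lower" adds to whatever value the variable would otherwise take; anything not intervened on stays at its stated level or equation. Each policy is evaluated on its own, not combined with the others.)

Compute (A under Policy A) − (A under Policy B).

Policy A (E + 6):
  K = 35
  E = 119 + 6 = 125
  P = 107 + 4·125 = 607
  A = 135 − 4·35 − 3·607 = -1826
Policy B (E − 25):
  K = 35
  E = 119 − 25 = 94
  P = 107 + 4·94 = 483
  A = 135 − 4·35 − 3·483 = -1454
A: -1826 − (-1454) = -372

-372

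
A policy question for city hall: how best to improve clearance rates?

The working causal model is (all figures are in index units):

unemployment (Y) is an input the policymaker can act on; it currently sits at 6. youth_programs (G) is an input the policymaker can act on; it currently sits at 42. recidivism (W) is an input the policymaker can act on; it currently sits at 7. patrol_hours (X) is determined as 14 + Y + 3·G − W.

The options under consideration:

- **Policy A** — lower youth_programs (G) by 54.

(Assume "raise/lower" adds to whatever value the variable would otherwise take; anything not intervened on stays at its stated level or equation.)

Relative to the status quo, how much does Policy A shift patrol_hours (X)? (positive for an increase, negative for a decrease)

-162

Baseline:
  Y = 6
  G = 42
  W = 7
  X = 14 + 6 + 3·42 − 7 = 139
Policy A (G − 54):
  Y = 6
  G = 42 − 54 = -12
  W = 7
  X = 14 + 6 + 3·(-12) − 7 = -23
Change in X: -23 − 139 = -162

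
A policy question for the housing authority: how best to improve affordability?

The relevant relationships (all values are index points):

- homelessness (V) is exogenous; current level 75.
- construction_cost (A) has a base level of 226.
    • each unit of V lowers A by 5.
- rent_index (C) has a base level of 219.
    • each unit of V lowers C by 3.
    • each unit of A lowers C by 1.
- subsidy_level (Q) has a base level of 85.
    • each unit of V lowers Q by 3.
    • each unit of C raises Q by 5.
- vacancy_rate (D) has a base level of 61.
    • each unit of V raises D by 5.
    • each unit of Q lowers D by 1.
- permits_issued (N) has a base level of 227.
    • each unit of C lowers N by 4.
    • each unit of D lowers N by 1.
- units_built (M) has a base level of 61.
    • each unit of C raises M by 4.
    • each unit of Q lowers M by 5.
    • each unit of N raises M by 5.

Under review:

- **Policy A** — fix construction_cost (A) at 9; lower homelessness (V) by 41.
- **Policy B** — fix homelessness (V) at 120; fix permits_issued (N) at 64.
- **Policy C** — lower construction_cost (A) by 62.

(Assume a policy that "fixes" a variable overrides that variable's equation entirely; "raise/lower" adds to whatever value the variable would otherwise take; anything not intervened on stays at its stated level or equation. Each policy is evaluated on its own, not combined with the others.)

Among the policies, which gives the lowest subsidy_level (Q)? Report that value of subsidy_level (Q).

Policy A (A := 9, V − 41):
  V = 75 − 41 = 34
  A = 9
  C = 219 − 3·34 − 9 = 108
  Q = 85 − 3·34 + 5·108 = 523
Policy B (V := 120, N := 64):
  V = 120
  A = 226 − 5·120 = -374
  C = 219 − 3·120 − (-374) = 233
  Q = 85 − 3·120 + 5·233 = 890
Policy C (A − 62):
  V = 75
  A = 226 − 5·75 (−62 from intervention) = -211
  C = 219 − 3·75 − (-211) = 205
  Q = 85 − 3·75 + 5·205 = 885
Comparing — Policy A: Q=523, Policy B: Q=890, Policy C: Q=885. Lowest is 523 (Policy A).

523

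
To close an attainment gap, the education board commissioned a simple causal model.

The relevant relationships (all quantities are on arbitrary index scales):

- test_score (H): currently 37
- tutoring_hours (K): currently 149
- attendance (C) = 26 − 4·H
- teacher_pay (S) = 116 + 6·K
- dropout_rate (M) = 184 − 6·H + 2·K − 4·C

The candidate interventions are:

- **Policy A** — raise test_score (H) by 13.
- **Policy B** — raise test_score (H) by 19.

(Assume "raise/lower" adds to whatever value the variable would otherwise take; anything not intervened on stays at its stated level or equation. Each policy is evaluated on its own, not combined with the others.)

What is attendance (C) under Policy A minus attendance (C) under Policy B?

24

Policy A (H + 13):
  H = 37 + 13 = 50
  C = 26 − 4·50 = -174
Policy B (H + 19):
  H = 37 + 19 = 56
  C = 26 − 4·56 = -198
C: -174 − (-198) = 24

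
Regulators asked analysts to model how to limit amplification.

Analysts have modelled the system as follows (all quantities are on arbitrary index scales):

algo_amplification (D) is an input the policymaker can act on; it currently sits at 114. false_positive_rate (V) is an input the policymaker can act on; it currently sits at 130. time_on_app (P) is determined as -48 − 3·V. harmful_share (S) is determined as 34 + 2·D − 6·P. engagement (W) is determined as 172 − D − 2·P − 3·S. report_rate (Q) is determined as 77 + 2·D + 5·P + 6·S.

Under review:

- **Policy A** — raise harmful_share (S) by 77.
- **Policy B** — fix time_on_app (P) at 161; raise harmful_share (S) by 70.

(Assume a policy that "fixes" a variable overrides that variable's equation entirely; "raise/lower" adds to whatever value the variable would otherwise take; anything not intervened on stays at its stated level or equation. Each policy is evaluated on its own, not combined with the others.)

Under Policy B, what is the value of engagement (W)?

Policy B (P := 161, S + 70):
  D = 114
  V = 130
  P = 161
  S = 34 + 2·114 − 6·161 (+70 from intervention) = -634
  W = 172 − 114 − 2·161 − 3·(-634) = 1638

1638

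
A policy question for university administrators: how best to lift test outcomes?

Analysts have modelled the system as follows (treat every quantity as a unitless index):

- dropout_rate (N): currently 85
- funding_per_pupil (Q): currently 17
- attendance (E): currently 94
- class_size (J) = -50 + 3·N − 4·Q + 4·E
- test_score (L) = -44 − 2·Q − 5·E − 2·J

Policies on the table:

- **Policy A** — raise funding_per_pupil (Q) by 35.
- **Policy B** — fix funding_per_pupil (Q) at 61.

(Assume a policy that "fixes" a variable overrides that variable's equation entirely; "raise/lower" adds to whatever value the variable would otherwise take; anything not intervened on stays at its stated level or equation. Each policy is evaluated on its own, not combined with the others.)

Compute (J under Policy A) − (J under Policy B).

Policy A (Q + 35):
  N = 85
  Q = 17 + 35 = 52
  E = 94
  J = -50 + 3·85 − 4·52 + 4·94 = 373
Policy B (Q := 61):
  N = 85
  Q = 61
  E = 94
  J = -50 + 3·85 − 4·61 + 4·94 = 337
J: 373 − 337 = 36

36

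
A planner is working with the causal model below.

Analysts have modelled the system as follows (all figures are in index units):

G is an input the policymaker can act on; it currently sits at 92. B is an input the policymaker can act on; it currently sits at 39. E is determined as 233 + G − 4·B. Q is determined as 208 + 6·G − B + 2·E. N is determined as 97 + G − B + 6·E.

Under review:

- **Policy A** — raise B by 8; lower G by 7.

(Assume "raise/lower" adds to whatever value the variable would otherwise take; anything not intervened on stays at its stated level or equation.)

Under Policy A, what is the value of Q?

Policy A (B + 8, G − 7):
  G = 92 − 7 = 85
  B = 39 + 8 = 47
  E = 233 + 85 − 4·47 = 130
  Q = 208 + 6·85 − 47 + 2·130 = 931

931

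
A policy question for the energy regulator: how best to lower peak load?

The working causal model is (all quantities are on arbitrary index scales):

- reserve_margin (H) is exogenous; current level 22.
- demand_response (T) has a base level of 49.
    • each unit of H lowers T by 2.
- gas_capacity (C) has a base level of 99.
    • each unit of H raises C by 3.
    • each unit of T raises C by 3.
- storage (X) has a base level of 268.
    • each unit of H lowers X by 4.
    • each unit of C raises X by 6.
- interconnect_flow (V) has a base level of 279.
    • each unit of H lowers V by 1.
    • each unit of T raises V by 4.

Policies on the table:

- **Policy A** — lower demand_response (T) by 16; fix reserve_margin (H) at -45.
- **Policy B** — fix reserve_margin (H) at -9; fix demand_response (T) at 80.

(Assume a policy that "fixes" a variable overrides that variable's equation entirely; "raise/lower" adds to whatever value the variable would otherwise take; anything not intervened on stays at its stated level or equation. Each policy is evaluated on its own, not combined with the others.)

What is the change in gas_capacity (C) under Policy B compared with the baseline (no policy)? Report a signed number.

Baseline:
  H = 22
  T = 49 − 2·22 = 5
  C = 99 + 3·22 + 3·5 = 180
Policy B (H := -9, T := 80):
  H = -9
  T = 80
  C = 99 + 3·(-9) + 3·80 = 312
Change in C: 312 − 180 = 132

132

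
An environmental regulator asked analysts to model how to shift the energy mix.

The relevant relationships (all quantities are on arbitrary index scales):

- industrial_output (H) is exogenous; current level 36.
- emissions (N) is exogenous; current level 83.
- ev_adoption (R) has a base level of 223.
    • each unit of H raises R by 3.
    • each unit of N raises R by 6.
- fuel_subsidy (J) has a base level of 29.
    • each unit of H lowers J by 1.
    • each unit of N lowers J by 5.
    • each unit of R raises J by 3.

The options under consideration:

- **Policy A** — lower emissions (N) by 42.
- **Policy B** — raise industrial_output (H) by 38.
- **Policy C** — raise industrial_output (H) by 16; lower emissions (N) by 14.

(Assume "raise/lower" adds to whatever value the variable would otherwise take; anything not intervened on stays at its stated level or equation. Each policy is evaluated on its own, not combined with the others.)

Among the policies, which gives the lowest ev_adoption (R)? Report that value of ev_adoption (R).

577

Policy A (N − 42):
  H = 36
  N = 83 − 42 = 41
  R = 223 + 3·36 + 6·41 = 577
Policy B (H + 38):
  H = 36 + 38 = 74
  N = 83
  R = 223 + 3·74 + 6·83 = 943
Policy C (H + 16, N − 14):
  H = 36 + 16 = 52
  N = 83 − 14 = 69
  R = 223 + 3·52 + 6·69 = 793
Comparing — Policy A: R=577, Policy B: R=943, Policy C: R=793. Lowest is 577 (Policy A).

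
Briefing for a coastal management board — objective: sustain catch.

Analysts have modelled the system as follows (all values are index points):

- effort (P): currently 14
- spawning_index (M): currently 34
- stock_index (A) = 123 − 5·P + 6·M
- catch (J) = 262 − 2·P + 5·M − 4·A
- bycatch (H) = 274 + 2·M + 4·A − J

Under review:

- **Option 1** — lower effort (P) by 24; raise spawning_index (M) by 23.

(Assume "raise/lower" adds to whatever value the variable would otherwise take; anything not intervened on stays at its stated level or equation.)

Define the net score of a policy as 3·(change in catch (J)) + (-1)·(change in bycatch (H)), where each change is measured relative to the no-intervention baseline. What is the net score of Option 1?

-4554

Baseline:
  P = 14
  M = 34
  A = 123 − 5·14 + 6·34 = 257
  J = 262 − 2·14 + 5·34 − 4·257 = -624
  H = 274 + 2·34 + 4·257 − (-624) = 1994
Option 1 (P − 24, M + 23):
  P = 14 − 24 = -10
  M = 34 + 23 = 57
  A = 123 − 5·(-10) + 6·57 = 515
  J = 262 − 2·(-10) + 5·57 − 4·515 = -1493
  H = 274 + 2·57 + 4·515 − (-1493) = 3941
ΔJ = -1493 − (-624) = -869; ΔH = 3941 − 1994 = 1947
Score = 3·(-869) + (-1)·1947 = -4554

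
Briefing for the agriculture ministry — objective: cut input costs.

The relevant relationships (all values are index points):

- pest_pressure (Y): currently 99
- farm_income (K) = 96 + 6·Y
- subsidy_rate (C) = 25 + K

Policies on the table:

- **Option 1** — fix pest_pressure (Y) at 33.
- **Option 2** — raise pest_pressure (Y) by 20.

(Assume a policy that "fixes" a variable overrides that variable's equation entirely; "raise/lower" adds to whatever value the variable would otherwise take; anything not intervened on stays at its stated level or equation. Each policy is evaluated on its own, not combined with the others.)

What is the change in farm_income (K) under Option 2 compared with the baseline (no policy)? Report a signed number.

Baseline:
  Y = 99
  K = 96 + 6·99 = 690
Option 2 (Y + 20):
  Y = 99 + 20 = 119
  K = 96 + 6·119 = 810
Change in K: 810 − 690 = 120

120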